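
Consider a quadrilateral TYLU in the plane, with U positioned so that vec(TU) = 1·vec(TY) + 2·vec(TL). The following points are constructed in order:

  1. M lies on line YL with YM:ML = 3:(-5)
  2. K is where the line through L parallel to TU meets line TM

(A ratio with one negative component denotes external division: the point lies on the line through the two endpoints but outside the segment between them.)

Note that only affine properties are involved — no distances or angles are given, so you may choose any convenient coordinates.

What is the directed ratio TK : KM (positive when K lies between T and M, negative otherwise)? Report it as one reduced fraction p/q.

TK:KM = -2/15

Work in coordinates with T = (0, 0), Y = (1, 0), L = (0, 1), U = (1, 2).
1. M lies on line YL with YM:ML = 3:(-5) ⇒ M = (5/2, -3/2)
2. K is where the line through L parallel to TU meets line TM ⇒ K = (-5/13, 3/13)
K = T + t·(M−T) with t = -2/13, so TK:KM = t:(1−t) = -2/13:15/13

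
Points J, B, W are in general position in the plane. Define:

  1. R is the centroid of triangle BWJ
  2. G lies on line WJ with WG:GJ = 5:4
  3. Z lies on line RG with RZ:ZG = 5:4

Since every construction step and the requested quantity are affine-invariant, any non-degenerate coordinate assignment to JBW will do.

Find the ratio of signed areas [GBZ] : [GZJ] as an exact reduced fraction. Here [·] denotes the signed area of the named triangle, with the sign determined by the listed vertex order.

[GBZ]:[GZJ] = -1/4

Choose coordinates J = (0, 0), B = (1, 0), W = (0, 1).
1. R is the centroid of triangle BWJ ⇒ R = (1/3, 1/3)
2. G lies on line WJ with WG:GJ = 5:4 ⇒ G = (0, 4/9)
3. Z lies on line RG with RZ:ZG = 5:4 ⇒ Z = (4/27, 32/81)
2·[GBZ] = 4/243, 2·[GZJ] = -16/243
[GBZ]:[GZJ] = 4/243:-16/243 = -1/4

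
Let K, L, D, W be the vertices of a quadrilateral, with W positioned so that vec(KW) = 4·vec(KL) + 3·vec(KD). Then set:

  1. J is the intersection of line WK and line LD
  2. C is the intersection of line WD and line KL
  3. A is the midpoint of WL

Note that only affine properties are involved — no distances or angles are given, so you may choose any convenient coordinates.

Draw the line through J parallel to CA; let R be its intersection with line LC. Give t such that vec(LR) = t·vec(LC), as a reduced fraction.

Work in coordinates with K = (0, 0), L = (1, 0), D = (0, 1), W = (4, 3).
1. J is the intersection of line WK and line LD ⇒ J = (4/7, 3/7)
2. C is the intersection of line WD and line KL ⇒ C = (-2, 0)
3. A is the midpoint of WL ⇒ A = (5/2, 3/2)
through J parallel to CA: direction (9/2, 3/2); meets LC at R = (-5/7, 0)
R = L + t·(C−L) with t = 4/7

t = 4/7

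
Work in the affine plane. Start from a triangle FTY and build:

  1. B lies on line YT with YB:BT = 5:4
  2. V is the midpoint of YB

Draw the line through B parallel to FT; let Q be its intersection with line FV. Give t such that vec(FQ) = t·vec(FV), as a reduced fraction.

t = 8/13

Assign F = (0, 0), T = (1, 0), Y = (0, 1) — the answer is frame-independent, so this choice is without loss of generality.
1. B lies on line YT with YB:BT = 5:4 ⇒ B = (5/9, 4/9)
2. V is the midpoint of YB ⇒ V = (5/18, 13/18)
through B parallel to FT: direction (1, 0); meets FV at Q = (20/117, 4/9)
Q = F + t·(V−F) with t = 8/13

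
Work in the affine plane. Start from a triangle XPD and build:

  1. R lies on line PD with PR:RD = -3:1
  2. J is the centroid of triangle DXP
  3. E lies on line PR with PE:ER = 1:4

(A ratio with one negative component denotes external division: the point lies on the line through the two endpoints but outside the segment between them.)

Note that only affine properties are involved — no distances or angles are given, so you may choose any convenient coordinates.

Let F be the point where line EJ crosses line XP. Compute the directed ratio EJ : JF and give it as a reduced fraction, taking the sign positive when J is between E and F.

EJ:JF = -1/10

Work in coordinates with X = (0, 0), P = (1, 0), D = (0, 1).
1. R lies on line PD with PR:RD = -3:1 ⇒ R = (-1/2, 3/2)
2. J is the centroid of triangle DXP ⇒ J = (1/3, 1/3)
3. E lies on line PR with PE:ER = 1:4 ⇒ E = (7/10, 3/10)
line EJ meets XP at F = (4, 0)
J = E + t·(F−E) with t = -1/9, so EJ:JF = -1/9:10/9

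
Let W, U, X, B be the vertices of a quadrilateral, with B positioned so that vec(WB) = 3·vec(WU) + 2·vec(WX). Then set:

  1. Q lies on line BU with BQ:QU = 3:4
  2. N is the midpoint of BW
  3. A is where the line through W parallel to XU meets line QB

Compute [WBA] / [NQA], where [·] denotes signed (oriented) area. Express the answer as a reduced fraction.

[WBA]:[NQA] = 70/23

Choose coordinates W = (0, 0), U = (1, 0), X = (0, 1), B = (3, 2).
1. Q lies on line BU with BQ:QU = 3:4 ⇒ Q = (15/7, 8/7)
2. N is the midpoint of BW ⇒ N = (3/2, 1)
3. A is where the line through W parallel to XU meets line QB ⇒ A = (1/2, -1/2)
2·[WBA] = -5/2, 2·[NQA] = -23/28
[WBA]:[NQA] = -5/2:-23/28 = 70/23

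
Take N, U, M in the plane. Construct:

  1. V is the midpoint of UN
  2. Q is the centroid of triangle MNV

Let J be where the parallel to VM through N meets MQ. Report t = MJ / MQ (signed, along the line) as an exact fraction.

t = 3

Work in coordinates with N = (0, 0), U = (1, 0), M = (0, 1).
1. V is the midpoint of UN ⇒ V = (1/2, 0)
2. Q is the centroid of triangle MNV ⇒ Q = (1/6, 1/3)
through N parallel to VM: direction (-1/2, 1); meets MQ at J = (1/2, -1)
J = M + t·(Q−M) with t = 3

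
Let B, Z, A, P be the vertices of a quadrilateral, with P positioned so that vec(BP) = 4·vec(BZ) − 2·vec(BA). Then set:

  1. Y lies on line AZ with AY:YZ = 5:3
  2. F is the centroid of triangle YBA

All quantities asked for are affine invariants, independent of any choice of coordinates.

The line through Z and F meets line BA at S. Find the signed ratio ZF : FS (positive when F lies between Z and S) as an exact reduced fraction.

ZF:FS = 19/5

Choose coordinates B = (0, 0), Z = (1, 0), A = (0, 1), P = (4, -2).
1. Y lies on line AZ with AY:YZ = 5:3 ⇒ Y = (5/8, 3/8)
2. F is the centroid of triangle YBA ⇒ F = (5/24, 11/24)
line ZF meets BA at S = (0, 11/19)
F = Z + t·(S−Z) with t = 19/24, so ZF:FS = 19/24:5/24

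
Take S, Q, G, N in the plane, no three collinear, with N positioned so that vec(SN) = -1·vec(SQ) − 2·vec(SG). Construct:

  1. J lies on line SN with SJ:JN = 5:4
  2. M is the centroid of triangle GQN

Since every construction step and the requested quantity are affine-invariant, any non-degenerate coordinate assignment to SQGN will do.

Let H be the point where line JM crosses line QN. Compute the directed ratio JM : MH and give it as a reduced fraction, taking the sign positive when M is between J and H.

JM:MH = -1/3

Work in coordinates with S = (0, 0), Q = (1, 0), G = (0, 1), N = (-1, -2).
1. J lies on line SN with SJ:JN = 5:4 ⇒ J = (-5/9, -10/9)
2. M is the centroid of triangle GQN ⇒ M = (0, -1/3)
line JM meets QN at H = (-5/3, -8/3)
M = J + t·(H−J) with t = -1/2, so JM:MH = -1/2:3/2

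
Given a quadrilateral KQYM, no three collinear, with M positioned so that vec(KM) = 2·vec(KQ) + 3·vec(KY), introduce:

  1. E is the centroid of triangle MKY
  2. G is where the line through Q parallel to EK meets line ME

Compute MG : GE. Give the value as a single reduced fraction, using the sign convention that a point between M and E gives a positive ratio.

Choose coordinates K = (0, 0), Q = (1, 0), Y = (0, 1), M = (2, 3).
1. E is the centroid of triangle MKY ⇒ E = (2/3, 4/3)
2. G is where the line through Q parallel to EK meets line ME ⇒ G = (10/3, 14/3)
G = M + t·(E−M) with t = -1, so MG:GE = t:(1−t) = -1:2

MG:GE = -1/2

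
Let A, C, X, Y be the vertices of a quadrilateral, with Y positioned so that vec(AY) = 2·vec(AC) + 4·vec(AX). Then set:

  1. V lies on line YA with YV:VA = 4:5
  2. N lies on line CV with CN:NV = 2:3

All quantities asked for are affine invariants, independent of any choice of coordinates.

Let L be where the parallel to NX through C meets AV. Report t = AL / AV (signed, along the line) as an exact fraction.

t = 1/22

Work in coordinates with A = (0, 0), C = (1, 0), X = (0, 1), Y = (2, 4).
1. V lies on line YA with YV:VA = 4:5 ⇒ V = (10/9, 20/9)
2. N lies on line CV with CN:NV = 2:3 ⇒ N = (47/45, 8/9)
through C parallel to NX: direction (-47/45, 1/9); meets AV at L = (5/99, 10/99)
L = A + t·(V−A) with t = 1/22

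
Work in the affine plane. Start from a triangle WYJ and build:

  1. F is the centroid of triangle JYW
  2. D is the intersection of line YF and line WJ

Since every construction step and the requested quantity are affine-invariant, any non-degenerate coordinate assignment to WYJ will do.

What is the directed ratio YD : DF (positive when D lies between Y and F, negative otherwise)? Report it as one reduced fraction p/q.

Assign W = (0, 0), Y = (1, 0), J = (0, 1) — the answer is frame-independent, so this choice is without loss of generality.
1. F is the centroid of triangle JYW ⇒ F = (1/3, 1/3)
2. D is the intersection of line YF and line WJ ⇒ D = (0, 1/2)
D = Y + t·(F−Y) with t = 3/2, so YD:DF = t:(1−t) = 3/2:-1/2

YD:DF = -3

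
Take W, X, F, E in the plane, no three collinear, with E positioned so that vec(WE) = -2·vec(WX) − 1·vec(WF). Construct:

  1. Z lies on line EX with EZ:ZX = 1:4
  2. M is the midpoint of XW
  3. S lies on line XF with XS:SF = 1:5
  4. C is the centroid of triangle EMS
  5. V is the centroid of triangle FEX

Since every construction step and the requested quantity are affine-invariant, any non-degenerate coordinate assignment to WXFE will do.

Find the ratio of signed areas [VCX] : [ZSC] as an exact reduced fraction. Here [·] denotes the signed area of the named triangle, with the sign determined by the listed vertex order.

Set W = (0, 0), X = (1, 0), F = (0, 1), E = (-2, -1); any affine frame gives the same invariant.
1. Z lies on line EX with EZ:ZX = 1:4 ⇒ Z = (-7/5, -4/5)
2. M is the midpoint of XW ⇒ M = (1/2, 0)
3. S lies on line XF with XS:SF = 1:5 ⇒ S = (5/6, 1/6)
4. C is the centroid of triangle EMS ⇒ C = (-2/9, -5/18)
5. V is the centroid of triangle FEX ⇒ V = (-1/3, 0)
2·[VCX] = 10/27, 2·[ZSC] = 1/36
[VCX]:[ZSC] = 10/27:1/36 = 40/3

[VCX]:[ZSC] = 40/3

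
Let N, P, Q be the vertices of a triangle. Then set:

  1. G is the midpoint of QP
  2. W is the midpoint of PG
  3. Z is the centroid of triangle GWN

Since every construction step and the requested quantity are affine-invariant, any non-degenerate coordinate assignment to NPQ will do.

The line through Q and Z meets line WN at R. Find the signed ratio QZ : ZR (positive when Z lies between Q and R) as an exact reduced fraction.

QZ:ZR = 8

Choose coordinates N = (0, 0), P = (1, 0), Q = (0, 1).
1. G is the midpoint of QP ⇒ G = (1/2, 1/2)
2. W is the midpoint of PG ⇒ W = (3/4, 1/4)
3. Z is the centroid of triangle GWN ⇒ Z = (5/12, 1/4)
line QZ meets WN at R = (15/32, 5/32)
Z = Q + t·(R−Q) with t = 8/9, so QZ:ZR = 8/9:1/9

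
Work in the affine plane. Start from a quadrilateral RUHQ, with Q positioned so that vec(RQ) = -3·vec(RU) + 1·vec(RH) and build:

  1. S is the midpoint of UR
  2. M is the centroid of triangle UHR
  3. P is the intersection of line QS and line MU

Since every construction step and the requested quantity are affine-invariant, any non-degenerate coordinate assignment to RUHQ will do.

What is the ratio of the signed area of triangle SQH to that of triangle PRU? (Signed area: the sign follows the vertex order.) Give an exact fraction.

Choose coordinates R = (0, 0), U = (1, 0), H = (0, 1), Q = (-3, 1).
1. S is the midpoint of UR ⇒ S = (1/2, 0)
2. M is the centroid of triangle UHR ⇒ M = (1/3, 1/3)
3. P is the intersection of line QS and line MU ⇒ P = (5/3, -1/3)
2·[SQH] = -3, 2·[PRU] = -1/3
[SQH]:[PRU] = -3:-1/3 = 9

[SQH]:[PRU] = 9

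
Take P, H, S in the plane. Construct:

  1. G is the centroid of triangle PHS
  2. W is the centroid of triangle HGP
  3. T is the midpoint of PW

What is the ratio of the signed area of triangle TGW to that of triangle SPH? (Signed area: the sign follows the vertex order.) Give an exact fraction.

Assign P = (0, 0), H = (1, 0), S = (0, 1) — the answer is frame-independent, so this choice is without loss of generality.
1. G is the centroid of triangle PHS ⇒ G = (1/3, 1/3)
2. W is the centroid of triangle HGP ⇒ W = (4/9, 1/9)
3. T is the midpoint of PW ⇒ T = (2/9, 1/18)
2·[TGW] = -1/18, 2·[SPH] = 1
[TGW]:[SPH] = -1/18:1 = -1/18

[TGW]:[SPH] = -1/18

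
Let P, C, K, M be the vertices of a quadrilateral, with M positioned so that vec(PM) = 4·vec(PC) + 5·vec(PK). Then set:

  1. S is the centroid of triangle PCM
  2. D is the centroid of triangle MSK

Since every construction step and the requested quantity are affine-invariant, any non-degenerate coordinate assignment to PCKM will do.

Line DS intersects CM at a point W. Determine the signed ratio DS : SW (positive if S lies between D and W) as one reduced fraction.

Set P = (0, 0), C = (1, 0), K = (0, 1), M = (4, 5); any affine frame gives the same invariant.
1. S is the centroid of triangle PCM ⇒ S = (5/3, 5/3)
2. D is the centroid of triangle MSK ⇒ D = (17/9, 23/9)
line DS meets CM at W = (10/7, 5/7)
S = D + t·(W−D) with t = 14/29, so DS:SW = 14/29:15/29

DS:SW = 14/15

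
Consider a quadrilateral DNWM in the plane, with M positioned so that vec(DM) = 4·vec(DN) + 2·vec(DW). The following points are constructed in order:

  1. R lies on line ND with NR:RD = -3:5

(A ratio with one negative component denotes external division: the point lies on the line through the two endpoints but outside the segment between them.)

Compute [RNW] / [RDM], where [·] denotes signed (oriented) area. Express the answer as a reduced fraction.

Set D = (0, 0), N = (1, 0), W = (0, 1), M = (4, 2); any affine frame gives the same invariant.
1. R lies on line ND with NR:RD = -3:5 ⇒ R = (5/2, 0)
2·[RNW] = -3/2, 2·[RDM] = -5
[RNW]:[RDM] = -3/2:-5 = 3/10

[RNW]:[RDM] = 3/10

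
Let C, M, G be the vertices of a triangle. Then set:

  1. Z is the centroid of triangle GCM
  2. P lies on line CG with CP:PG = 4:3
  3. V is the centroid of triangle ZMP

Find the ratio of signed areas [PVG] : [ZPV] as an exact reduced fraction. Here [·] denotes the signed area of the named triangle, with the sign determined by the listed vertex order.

[PVG]:[ZPV] = -12

Work in coordinates with C = (0, 0), M = (1, 0), G = (0, 1).
1. Z is the centroid of triangle GCM ⇒ Z = (1/3, 1/3)
2. P lies on line CG with CP:PG = 4:3 ⇒ P = (0, 4/7)
3. V is the centroid of triangle ZMP ⇒ V = (4/9, 19/63)
2·[PVG] = 4/21, 2·[ZPV] = -1/63
[PVG]:[ZPV] = 4/21:-1/63 = -12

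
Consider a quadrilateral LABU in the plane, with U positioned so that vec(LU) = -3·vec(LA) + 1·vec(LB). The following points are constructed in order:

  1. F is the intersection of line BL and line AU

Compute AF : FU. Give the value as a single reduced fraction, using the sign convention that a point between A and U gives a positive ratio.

AF:FU = 1/3

Work in coordinates with L = (0, 0), A = (1, 0), B = (0, 1), U = (-3, 1).
1. F is the intersection of line BL and line AU ⇒ F = (0, 1/4)
F = A + t·(U−A) with t = 1/4, so AF:FU = t:(1−t) = 1/4:3/4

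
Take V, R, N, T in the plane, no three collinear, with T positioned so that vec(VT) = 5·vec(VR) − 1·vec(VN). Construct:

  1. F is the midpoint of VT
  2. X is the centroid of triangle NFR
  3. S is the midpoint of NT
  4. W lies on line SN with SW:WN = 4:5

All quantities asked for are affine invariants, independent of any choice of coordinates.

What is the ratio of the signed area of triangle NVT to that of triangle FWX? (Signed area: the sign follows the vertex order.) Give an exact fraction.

[NVT]:[FWX] = 135/14

Set V = (0, 0), R = (1, 0), N = (0, 1), T = (5, -1); any affine frame gives the same invariant.
1. F is the midpoint of VT ⇒ F = (5/2, -1/2)
2. X is the centroid of triangle NFR ⇒ X = (7/6, 1/6)
3. S is the midpoint of NT ⇒ S = (5/2, 0)
4. W lies on line SN with SW:WN = 4:5 ⇒ W = (25/18, 4/9)
2·[NVT] = 5, 2·[FWX] = 14/27
[NVT]:[FWX] = 5:14/27 = 135/14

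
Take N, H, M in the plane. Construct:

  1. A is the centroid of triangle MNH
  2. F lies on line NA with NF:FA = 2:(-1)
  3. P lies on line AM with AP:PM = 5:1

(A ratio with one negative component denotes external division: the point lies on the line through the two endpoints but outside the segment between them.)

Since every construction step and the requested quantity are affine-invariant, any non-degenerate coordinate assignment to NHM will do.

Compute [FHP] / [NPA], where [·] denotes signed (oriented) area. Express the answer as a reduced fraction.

Work in coordinates with N = (0, 0), H = (1, 0), M = (0, 1).
1. A is the centroid of triangle MNH ⇒ A = (1/3, 1/3)
2. F lies on line NA with NF:FA = 2:(-1) ⇒ F = (2/3, 2/3)
3. P lies on line AM with AP:PM = 5:1 ⇒ P = (1/18, 8/9)
2·[FHP] = -1/3, 2·[NPA] = -5/18
[FHP]:[NPA] = -1/3:-5/18 = 6/5

[FHP]:[NPA] = 6/5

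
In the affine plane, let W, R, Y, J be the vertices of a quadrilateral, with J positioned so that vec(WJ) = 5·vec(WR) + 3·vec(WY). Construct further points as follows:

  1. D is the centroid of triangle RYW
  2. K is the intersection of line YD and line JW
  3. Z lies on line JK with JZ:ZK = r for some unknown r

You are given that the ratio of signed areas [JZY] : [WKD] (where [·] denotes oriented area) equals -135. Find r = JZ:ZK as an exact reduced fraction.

r = -3

Assign W = (0, 0), R = (1, 0), Y = (0, 1), J = (5, 3) — the answer is frame-independent, so this choice is without loss of generality.
1. D is the centroid of triangle RYW ⇒ D = (1/3, 1/3)
2. K is the intersection of line YD and line JW ⇒ K = (5/13, 3/13)
3. With JZ:ZK = r, write λ = r/(r+1) so Z = J + λ·(K−J); Z is affine-linear in λ
Every point depending on Z is an affine combination of Z and λ-independent points, so each such coordinate is linear in λ; the λ² term in each signed area is a multiple of (K−J)×(K−J) = 0, so 2·[JZY] and 2·[WKD] are each linear in λ. Evaluating at λ=0 and λ=1:
  2·[JZY] = -60/13·λ,   2·[WKD] = 2/39
So [JZY]:[WKD] = (-60/13·λ) / (2/39). Setting this equal to -135:
  -60/13·λ = -135·(2/39)  ⇒  λ = 3/2
Then r = λ/(1−λ) = (3/2)/(-1/2) = -3. Check: with r = -3, Z = (-25/13, -15/13) and [JZY]:[WKD] = -135 as required.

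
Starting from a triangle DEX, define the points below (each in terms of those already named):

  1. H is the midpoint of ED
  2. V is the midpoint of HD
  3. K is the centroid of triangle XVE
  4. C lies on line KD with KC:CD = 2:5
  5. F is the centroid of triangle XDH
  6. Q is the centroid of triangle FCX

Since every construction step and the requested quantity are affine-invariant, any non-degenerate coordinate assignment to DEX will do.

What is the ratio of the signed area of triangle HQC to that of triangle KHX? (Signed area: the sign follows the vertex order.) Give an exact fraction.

Assign D = (0, 0), E = (1, 0), X = (0, 1) — the answer is frame-independent, so this choice is without loss of generality.
1. H is the midpoint of ED ⇒ H = (1/2, 0)
2. V is the midpoint of HD ⇒ V = (1/4, 0)
3. K is the centroid of triangle XVE ⇒ K = (5/12, 1/3)
4. C lies on line KD with KC:CD = 2:5 ⇒ C = (25/84, 5/21)
5. F is the centroid of triangle XDH ⇒ F = (1/6, 1/3)
6. Q is the centroid of triangle FCX ⇒ Q = (13/84, 11/21)
2·[HQC] = 1/42, 2·[KHX] = -1/12
[HQC]:[KHX] = 1/42:-1/12 = -2/7

[HQC]:[KHX] = -2/7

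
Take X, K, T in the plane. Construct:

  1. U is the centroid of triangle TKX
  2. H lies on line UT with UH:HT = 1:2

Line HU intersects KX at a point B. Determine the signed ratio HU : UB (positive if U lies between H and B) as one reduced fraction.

HU:UB = 2/3

Assign X = (0, 0), K = (1, 0), T = (0, 1) — the answer is frame-independent, so this choice is without loss of generality.
1. U is the centroid of triangle TKX ⇒ U = (1/3, 1/3)
2. H lies on line UT with UH:HT = 1:2 ⇒ H = (2/9, 5/9)
line HU meets KX at B = (1/2, 0)
U = H + t·(B−H) with t = 2/5, so HU:UB = 2/5:3/5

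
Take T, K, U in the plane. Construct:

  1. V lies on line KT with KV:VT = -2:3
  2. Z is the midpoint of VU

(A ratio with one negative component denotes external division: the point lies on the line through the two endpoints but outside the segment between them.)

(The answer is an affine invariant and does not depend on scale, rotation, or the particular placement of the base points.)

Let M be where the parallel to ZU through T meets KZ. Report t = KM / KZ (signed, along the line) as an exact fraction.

t = -1/2

Work in coordinates with T = (0, 0), K = (1, 0), U = (0, 1).
1. V lies on line KT with KV:VT = -2:3 ⇒ V = (3, 0)
2. Z is the midpoint of VU ⇒ Z = (3/2, 1/2)
through T parallel to ZU: direction (-3/2, 1/2); meets KZ at M = (3/4, -1/4)
M = K + t·(Z−K) with t = -1/2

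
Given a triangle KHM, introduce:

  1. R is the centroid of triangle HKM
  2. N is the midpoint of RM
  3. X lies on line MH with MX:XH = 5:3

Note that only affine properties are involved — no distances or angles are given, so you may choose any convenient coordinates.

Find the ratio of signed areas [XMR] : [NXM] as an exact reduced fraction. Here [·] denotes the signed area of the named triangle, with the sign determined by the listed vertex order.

[XMR]:[NXM] = 2

Choose coordinates K = (0, 0), H = (1, 0), M = (0, 1).
1. R is the centroid of triangle HKM ⇒ R = (1/3, 1/3)
2. N is the midpoint of RM ⇒ N = (1/6, 2/3)
3. X lies on line MH with MX:XH = 5:3 ⇒ X = (5/8, 3/8)
2·[XMR] = 5/24, 2·[NXM] = 5/48
[XMR]:[NXM] = 5/24:5/48 = 2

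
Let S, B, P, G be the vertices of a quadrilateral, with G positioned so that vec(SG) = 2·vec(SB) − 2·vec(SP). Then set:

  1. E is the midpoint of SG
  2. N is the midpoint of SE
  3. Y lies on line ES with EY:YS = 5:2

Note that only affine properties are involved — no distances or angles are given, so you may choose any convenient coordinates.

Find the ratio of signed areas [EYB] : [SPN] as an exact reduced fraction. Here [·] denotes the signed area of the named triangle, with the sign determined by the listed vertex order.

[EYB]:[SPN] = 10/7

Set S = (0, 0), B = (1, 0), P = (0, 1), G = (2, -2); any affine frame gives the same invariant.
1. E is the midpoint of SG ⇒ E = (1, -1)
2. N is the midpoint of SE ⇒ N = (1/2, -1/2)
3. Y lies on line ES with EY:YS = 5:2 ⇒ Y = (2/7, -2/7)
2·[EYB] = -5/7, 2·[SPN] = -1/2
[EYB]:[SPN] = -5/7:-1/2 = 10/7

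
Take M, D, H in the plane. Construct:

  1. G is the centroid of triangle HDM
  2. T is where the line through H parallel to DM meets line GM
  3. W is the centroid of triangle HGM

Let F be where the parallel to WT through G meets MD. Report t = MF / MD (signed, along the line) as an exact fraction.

Work in coordinates with M = (0, 0), D = (1, 0), H = (0, 1).
1. G is the centroid of triangle HDM ⇒ G = (1/3, 1/3)
2. T is where the line through H parallel to DM meets line GM ⇒ T = (1, 1)
3. W is the centroid of triangle HGM ⇒ W = (1/9, 4/9)
through G parallel to WT: direction (8/9, 5/9); meets MD at F = (-1/5, 0)
F = M + t·(D−M) with t = -1/5

t = -1/5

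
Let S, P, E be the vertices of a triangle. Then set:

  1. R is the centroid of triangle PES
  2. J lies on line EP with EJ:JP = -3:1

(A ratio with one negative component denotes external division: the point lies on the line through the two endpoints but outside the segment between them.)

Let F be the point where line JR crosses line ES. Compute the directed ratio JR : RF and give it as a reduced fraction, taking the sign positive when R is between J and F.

Work in coordinates with S = (0, 0), P = (1, 0), E = (0, 1).
1. R is the centroid of triangle PES ⇒ R = (1/3, 1/3)
2. J lies on line EP with EJ:JP = -3:1 ⇒ J = (3/2, -1/2)
line JR meets ES at F = (0, 4/7)
R = J + t·(F−J) with t = 7/9, so JR:RF = 7/9:2/9

JR:RF = 7/2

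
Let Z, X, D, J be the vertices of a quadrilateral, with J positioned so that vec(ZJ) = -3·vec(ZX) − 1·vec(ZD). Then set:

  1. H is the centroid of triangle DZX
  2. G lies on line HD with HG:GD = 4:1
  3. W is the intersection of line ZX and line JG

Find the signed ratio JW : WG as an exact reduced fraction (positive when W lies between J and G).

JW:WG = 15/13

Work in coordinates with Z = (0, 0), X = (1, 0), D = (0, 1), J = (-3, -1).
1. H is the centroid of triangle DZX ⇒ H = (1/3, 1/3)
2. G lies on line HD with HG:GD = 4:1 ⇒ G = (1/15, 13/15)
3. W is the intersection of line ZX and line JG ⇒ W = (-19/14, 0)
W = J + t·(G−J) with t = 15/28, so JW:WG = t:(1−t) = 15/28:13/28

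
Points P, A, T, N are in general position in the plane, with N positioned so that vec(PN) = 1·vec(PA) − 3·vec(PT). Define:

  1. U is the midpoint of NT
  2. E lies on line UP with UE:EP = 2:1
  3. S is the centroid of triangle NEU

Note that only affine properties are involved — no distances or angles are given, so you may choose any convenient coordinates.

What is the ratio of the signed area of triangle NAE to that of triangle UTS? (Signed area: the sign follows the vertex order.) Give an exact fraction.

[NAE]:[UTS] = 45/2

Assign P = (0, 0), A = (1, 0), T = (0, 1), N = (1, -3) — the answer is frame-independent, so this choice is without loss of generality.
1. U is the midpoint of NT ⇒ U = (1/2, -1)
2. E lies on line UP with UE:EP = 2:1 ⇒ E = (1/6, -1/3)
3. S is the centroid of triangle NEU ⇒ S = (5/9, -13/9)
2·[NAE] = 5/2, 2·[UTS] = 1/9
[NAE]:[UTS] = 5/2:1/9 = 45/2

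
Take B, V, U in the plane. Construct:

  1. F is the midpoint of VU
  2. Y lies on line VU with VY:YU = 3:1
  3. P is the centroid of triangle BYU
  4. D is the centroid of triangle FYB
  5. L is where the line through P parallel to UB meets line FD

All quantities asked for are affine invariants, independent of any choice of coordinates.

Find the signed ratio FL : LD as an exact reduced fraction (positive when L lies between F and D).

FL:LD = -5/2

Assign B = (0, 0), V = (1, 0), U = (0, 1) — the answer is frame-independent, so this choice is without loss of generality.
1. F is the midpoint of VU ⇒ F = (1/2, 1/2)
2. Y lies on line VU with VY:YU = 3:1 ⇒ Y = (1/4, 3/4)
3. P is the centroid of triangle BYU ⇒ P = (1/12, 7/12)
4. D is the centroid of triangle FYB ⇒ D = (1/4, 5/12)
5. L is where the line through P parallel to UB meets line FD ⇒ L = (1/12, 13/36)
L = F + t·(D−F) with t = 5/3, so FL:LD = t:(1−t) = 5/3:-2/3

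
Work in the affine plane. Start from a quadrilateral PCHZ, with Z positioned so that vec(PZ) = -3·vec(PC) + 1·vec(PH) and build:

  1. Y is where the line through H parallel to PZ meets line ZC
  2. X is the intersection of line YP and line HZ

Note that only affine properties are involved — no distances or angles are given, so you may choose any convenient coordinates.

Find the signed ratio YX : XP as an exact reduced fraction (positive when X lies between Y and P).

Set P = (0, 0), C = (1, 0), H = (0, 1), Z = (-3, 1); any affine frame gives the same invariant.
1. Y is where the line through H parallel to PZ meets line ZC ⇒ Y = (9, -2)
2. X is the intersection of line YP and line HZ ⇒ X = (-9/2, 1)
X = Y + t·(P−Y) with t = 3/2, so YX:XP = t:(1−t) = 3/2:-1/2

YX:XP = -3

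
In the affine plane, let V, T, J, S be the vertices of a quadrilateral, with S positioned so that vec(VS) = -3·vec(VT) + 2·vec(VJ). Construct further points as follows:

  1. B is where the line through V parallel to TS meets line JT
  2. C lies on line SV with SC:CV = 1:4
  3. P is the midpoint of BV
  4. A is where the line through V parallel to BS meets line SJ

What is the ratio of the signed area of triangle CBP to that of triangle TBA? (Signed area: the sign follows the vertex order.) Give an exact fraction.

Set V = (0, 0), T = (1, 0), J = (0, 1), S = (-3, 2); any affine frame gives the same invariant.
1. B is where the line through V parallel to TS meets line JT ⇒ B = (2, -1)
2. C lies on line SV with SC:CV = 1:4 ⇒ C = (-12/5, 8/5)
3. P is the midpoint of BV ⇒ P = (1, -1/2)
4. A is where the line through V parallel to BS meets line SJ ⇒ A = (-15/4, 9/4)
2·[CBP] = -2/5, 2·[TBA] = -5/2
[CBP]:[TBA] = -2/5:-5/2 = 4/25

[CBP]:[TBA] = 4/25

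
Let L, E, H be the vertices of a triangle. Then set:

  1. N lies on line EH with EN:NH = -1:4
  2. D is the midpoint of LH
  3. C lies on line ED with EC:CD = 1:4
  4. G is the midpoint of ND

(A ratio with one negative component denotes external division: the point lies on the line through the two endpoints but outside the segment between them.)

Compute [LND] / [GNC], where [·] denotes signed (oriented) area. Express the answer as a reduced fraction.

[LND]:[GNC] = 10

Assign L = (0, 0), E = (1, 0), H = (0, 1) — the answer is frame-independent, so this choice is without loss of generality.
1. N lies on line EH with EN:NH = -1:4 ⇒ N = (4/3, -1/3)
2. D is the midpoint of LH ⇒ D = (0, 1/2)
3. C lies on line ED with EC:CD = 1:4 ⇒ C = (4/5, 1/10)
4. G is the midpoint of ND ⇒ G = (2/3, 1/12)
2·[LND] = 2/3, 2·[GNC] = 1/15
[LND]:[GNC] = 2/3:1/15 = 10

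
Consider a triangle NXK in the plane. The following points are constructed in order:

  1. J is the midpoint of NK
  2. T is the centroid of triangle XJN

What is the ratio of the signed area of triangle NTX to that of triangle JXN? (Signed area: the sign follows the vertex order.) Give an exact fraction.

Work in coordinates with N = (0, 0), X = (1, 0), K = (0, 1).
1. J is the midpoint of NK ⇒ J = (0, 1/2)
2. T is the centroid of triangle XJN ⇒ T = (1/3, 1/6)
2·[NTX] = -1/6, 2·[JXN] = -1/2
[NTX]:[JXN] = -1/6:-1/2 = 1/3

[NTX]:[JXN] = 1/3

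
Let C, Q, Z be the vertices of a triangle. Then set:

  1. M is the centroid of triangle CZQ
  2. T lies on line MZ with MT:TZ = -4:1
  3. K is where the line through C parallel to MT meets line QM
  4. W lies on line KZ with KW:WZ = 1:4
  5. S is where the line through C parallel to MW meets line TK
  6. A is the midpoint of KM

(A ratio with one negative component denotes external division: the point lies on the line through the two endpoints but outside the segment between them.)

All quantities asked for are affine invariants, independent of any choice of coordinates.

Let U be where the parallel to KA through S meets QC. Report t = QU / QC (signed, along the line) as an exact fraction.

Choose coordinates C = (0, 0), Q = (1, 0), Z = (0, 1).
1. M is the centroid of triangle CZQ ⇒ M = (1/3, 1/3)
2. T lies on line MZ with MT:TZ = -4:1 ⇒ T = (-1/9, 11/9)
3. K is where the line through C parallel to MT meets line QM ⇒ K = (-1/3, 2/3)
4. W lies on line KZ with KW:WZ = 1:4 ⇒ W = (-4/15, 11/15)
5. S is where the line through C parallel to MW meets line TK ⇒ S = (-9/19, 6/19)
6. A is the midpoint of KM ⇒ A = (0, 1/2)
through S parallel to KA: direction (1/3, -1/6); meets QC at U = (3/19, 0)
U = Q + t·(C−Q) with t = 16/19

t = 16/19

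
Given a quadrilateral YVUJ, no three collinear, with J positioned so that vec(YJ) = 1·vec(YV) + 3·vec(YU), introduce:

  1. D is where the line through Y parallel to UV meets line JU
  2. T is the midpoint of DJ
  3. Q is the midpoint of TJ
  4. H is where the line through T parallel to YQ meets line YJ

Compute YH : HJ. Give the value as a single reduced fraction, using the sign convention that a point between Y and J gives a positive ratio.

YH:HJ = -1/2

Set Y = (0, 0), V = (1, 0), U = (0, 1), J = (1, 3); any affine frame gives the same invariant.
1. D is where the line through Y parallel to UV meets line JU ⇒ D = (-1/3, 1/3)
2. T is the midpoint of DJ ⇒ T = (1/3, 5/3)
3. Q is the midpoint of TJ ⇒ Q = (2/3, 7/3)
4. H is where the line through T parallel to YQ meets line YJ ⇒ H = (-1, -3)
H = Y + t·(J−Y) with t = -1, so YH:HJ = t:(1−t) = -1:2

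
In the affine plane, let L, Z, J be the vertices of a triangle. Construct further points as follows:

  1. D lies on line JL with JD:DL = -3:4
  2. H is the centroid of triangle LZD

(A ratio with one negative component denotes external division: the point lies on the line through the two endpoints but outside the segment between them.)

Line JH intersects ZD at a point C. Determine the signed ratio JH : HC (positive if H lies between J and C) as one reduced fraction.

Set L = (0, 0), Z = (1, 0), J = (0, 1); any affine frame gives the same invariant.
1. D lies on line JL with JD:DL = -3:4 ⇒ D = (0, 4)
2. H is the centroid of triangle LZD ⇒ H = (1/3, 4/3)
line JH meets ZD at C = (3/5, 8/5)
H = J + t·(C−J) with t = 5/9, so JH:HC = 5/9:4/9

JH:HC = 5/4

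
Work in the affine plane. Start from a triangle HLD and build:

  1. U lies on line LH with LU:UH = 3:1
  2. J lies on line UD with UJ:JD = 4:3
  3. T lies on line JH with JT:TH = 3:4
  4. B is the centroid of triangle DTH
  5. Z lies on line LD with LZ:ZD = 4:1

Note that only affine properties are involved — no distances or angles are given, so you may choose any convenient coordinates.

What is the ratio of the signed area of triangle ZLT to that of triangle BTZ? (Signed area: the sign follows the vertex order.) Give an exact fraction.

[ZLT]:[BTZ] = -180/13

Choose coordinates H = (0, 0), L = (1, 0), D = (0, 1).
1. U lies on line LH with LU:UH = 3:1 ⇒ U = (1/4, 0)
2. J lies on line UD with UJ:JD = 4:3 ⇒ J = (3/28, 4/7)
3. T lies on line JH with JT:TH = 3:4 ⇒ T = (3/49, 16/49)
4. B is the centroid of triangle DTH ⇒ B = (1/49, 65/147)
5. Z lies on line LD with LZ:ZD = 4:1 ⇒ Z = (1/5, 4/5)
2·[ZLT] = -24/49, 2·[BTZ] = 26/735
[ZLT]:[BTZ] = -24/49:26/735 = -180/13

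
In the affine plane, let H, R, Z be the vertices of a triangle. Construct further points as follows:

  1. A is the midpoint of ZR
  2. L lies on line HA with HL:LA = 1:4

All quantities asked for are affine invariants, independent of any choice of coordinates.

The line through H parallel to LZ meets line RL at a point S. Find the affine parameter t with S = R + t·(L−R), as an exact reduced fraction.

Set H = (0, 0), R = (1, 0), Z = (0, 1); any affine frame gives the same invariant.
1. A is the midpoint of ZR ⇒ A = (1/2, 1/2)
2. L lies on line HA with HL:LA = 1:4 ⇒ L = (1/10, 1/10)
through H parallel to LZ: direction (-1/10, 9/10); meets RL at S = (-1/80, 9/80)
S = R + t·(L−R) with t = 9/8

t = 9/8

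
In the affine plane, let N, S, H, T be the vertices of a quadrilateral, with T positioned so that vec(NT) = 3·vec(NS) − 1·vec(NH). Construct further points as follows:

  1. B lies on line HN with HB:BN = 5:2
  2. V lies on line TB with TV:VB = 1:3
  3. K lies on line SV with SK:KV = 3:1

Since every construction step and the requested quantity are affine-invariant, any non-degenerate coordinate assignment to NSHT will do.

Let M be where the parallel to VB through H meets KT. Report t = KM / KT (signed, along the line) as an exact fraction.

t = -19

Set N = (0, 0), S = (1, 0), H = (0, 1), T = (3, -1); any affine frame gives the same invariant.
1. B lies on line HN with HB:BN = 5:2 ⇒ B = (0, 2/7)
2. V lies on line TB with TV:VB = 1:3 ⇒ V = (9/4, -19/28)
3. K lies on line SV with SK:KV = 3:1 ⇒ K = (31/16, -57/112)
through H parallel to VB: direction (-9/4, 27/28); meets KT at M = (-73/4, 247/28)
M = K + t·(T−K) with t = -19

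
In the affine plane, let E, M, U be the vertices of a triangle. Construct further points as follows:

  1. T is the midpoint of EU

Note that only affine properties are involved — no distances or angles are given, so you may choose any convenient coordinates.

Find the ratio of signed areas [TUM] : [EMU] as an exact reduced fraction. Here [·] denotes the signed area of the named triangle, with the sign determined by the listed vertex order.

Work in coordinates with E = (0, 0), M = (1, 0), U = (0, 1).
1. T is the midpoint of EU ⇒ T = (0, 1/2)
2·[TUM] = -1/2, 2·[EMU] = 1
[TUM]:[EMU] = -1/2:1 = -1/2

[TUM]:[EMU] = -1/2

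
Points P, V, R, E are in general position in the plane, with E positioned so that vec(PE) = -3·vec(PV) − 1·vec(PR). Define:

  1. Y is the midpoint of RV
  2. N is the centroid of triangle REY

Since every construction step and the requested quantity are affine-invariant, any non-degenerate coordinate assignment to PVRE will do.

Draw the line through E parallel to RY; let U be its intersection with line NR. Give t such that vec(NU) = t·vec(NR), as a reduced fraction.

t = -2

Choose coordinates P = (0, 0), V = (1, 0), R = (0, 1), E = (-3, -1).
1. Y is the midpoint of RV ⇒ Y = (1/2, 1/2)
2. N is the centroid of triangle REY ⇒ N = (-5/6, 1/6)
through E parallel to RY: direction (1/2, -1/2); meets NR at U = (-5/2, -3/2)
U = N + t·(R−N) with t = -2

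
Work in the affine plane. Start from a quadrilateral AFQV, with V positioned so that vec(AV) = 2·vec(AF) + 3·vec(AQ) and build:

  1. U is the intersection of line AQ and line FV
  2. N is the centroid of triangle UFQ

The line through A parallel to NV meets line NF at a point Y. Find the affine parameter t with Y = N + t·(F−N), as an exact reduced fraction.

Set A = (0, 0), F = (1, 0), Q = (0, 1), V = (2, 3); any affine frame gives the same invariant.
1. U is the intersection of line AQ and line FV ⇒ U = (0, -3)
2. N is the centroid of triangle UFQ ⇒ N = (1/3, -2/3)
through A parallel to NV: direction (5/3, 11/3); meets NF at Y = (-5/6, -11/6)
Y = N + t·(F−N) with t = -7/4

t = -7/4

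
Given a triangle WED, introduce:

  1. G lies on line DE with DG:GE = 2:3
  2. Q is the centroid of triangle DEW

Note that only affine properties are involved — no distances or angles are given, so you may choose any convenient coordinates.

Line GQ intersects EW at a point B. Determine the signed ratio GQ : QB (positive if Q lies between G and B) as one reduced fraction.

GQ:QB = 4/5

Choose coordinates W = (0, 0), E = (1, 0), D = (0, 1).
1. G lies on line DE with DG:GE = 2:3 ⇒ G = (2/5, 3/5)
2. Q is the centroid of triangle DEW ⇒ Q = (1/3, 1/3)
line GQ meets EW at B = (1/4, 0)
Q = G + t·(B−G) with t = 4/9, so GQ:QB = 4/9:5/9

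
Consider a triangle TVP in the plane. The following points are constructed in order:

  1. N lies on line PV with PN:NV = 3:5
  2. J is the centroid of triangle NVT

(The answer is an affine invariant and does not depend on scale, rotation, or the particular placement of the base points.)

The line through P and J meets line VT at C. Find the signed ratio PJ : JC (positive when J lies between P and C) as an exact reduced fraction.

PJ:JC = 19/5

Set T = (0, 0), V = (1, 0), P = (0, 1); any affine frame gives the same invariant.
1. N lies on line PV with PN:NV = 3:5 ⇒ N = (3/8, 5/8)
2. J is the centroid of triangle NVT ⇒ J = (11/24, 5/24)
line PJ meets VT at C = (11/19, 0)
J = P + t·(C−P) with t = 19/24, so PJ:JC = 19/24:5/24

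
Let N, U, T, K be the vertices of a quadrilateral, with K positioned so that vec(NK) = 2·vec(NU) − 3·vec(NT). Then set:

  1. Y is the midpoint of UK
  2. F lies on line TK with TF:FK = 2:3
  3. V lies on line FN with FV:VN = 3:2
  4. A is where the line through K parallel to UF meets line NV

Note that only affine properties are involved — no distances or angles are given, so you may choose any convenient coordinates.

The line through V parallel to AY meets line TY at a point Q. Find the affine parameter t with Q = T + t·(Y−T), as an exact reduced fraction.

Set N = (0, 0), U = (1, 0), T = (0, 1), K = (2, -3); any affine frame gives the same invariant.
1. Y is the midpoint of UK ⇒ Y = (3/2, -3/2)
2. F lies on line TK with TF:FK = 2:3 ⇒ F = (4/5, -3/5)
3. V lies on line FN with FV:VN = 3:2 ⇒ V = (8/25, -6/25)
4. A is where the line through K parallel to UF meets line NV ⇒ A = (12/5, -9/5)
through V parallel to AY: direction (-9/10, 3/10); meets TY at Q = (17/20, -5/12)
Q = T + t·(Y−T) with t = 17/30

t = 17/30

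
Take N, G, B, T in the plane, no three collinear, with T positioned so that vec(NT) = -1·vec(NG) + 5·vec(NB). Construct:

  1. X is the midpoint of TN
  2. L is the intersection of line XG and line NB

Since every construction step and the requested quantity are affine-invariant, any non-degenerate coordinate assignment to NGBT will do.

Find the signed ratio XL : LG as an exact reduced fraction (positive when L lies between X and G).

XL:LG = 1/2

Choose coordinates N = (0, 0), G = (1, 0), B = (0, 1), T = (-1, 5).
1. X is the midpoint of TN ⇒ X = (-1/2, 5/2)
2. L is the intersection of line XG and line NB ⇒ L = (0, 5/3)
L = X + t·(G−X) with t = 1/3, so XL:LG = t:(1−t) = 1/3:2/3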